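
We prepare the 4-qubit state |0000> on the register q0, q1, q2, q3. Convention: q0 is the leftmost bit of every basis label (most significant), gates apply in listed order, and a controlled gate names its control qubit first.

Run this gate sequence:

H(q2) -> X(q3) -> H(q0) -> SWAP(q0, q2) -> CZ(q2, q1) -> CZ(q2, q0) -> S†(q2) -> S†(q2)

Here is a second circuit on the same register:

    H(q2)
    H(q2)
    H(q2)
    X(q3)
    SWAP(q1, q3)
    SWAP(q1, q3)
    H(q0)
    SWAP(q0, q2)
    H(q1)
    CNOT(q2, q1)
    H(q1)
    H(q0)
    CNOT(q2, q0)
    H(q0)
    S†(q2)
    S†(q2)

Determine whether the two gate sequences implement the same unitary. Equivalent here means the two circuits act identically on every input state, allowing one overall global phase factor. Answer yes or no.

Yes, they are equivalent — the unitaries differ by at most a global phase.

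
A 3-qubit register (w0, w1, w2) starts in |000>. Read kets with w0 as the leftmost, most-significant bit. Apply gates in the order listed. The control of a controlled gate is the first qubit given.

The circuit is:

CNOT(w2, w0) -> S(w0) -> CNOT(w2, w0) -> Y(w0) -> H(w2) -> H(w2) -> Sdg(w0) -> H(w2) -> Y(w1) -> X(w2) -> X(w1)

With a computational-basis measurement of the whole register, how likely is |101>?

The probability of measuring |101> is 1/2.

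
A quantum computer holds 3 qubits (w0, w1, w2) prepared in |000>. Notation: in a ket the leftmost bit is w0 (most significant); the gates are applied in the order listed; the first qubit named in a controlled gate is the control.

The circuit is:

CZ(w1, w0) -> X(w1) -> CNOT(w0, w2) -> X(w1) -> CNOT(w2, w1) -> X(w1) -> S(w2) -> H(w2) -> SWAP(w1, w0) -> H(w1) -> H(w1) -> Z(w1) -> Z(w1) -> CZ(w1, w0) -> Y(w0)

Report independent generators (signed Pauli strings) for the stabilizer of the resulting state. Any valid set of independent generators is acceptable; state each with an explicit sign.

The stabilizer group can be generated by +IIX, +ZII, +IZI, among other valid generating sets.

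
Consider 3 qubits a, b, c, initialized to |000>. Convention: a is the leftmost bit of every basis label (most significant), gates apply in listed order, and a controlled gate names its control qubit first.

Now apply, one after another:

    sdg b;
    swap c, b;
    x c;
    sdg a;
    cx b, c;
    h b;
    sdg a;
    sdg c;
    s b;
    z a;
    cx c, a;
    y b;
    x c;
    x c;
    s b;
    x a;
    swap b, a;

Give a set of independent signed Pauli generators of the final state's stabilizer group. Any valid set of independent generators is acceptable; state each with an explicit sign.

The final state is stabilized by the group generated by -XII, +IZI, -IIZ; other independent generating sets are equally valid. Key observation: steps 13-14 multiply out to the identity, so the circuit reduces to the remaining gates.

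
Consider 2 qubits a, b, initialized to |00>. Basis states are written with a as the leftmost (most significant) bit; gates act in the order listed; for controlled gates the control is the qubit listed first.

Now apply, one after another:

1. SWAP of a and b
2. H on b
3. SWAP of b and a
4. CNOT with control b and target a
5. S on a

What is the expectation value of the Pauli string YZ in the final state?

The expectation value of YZ is 1.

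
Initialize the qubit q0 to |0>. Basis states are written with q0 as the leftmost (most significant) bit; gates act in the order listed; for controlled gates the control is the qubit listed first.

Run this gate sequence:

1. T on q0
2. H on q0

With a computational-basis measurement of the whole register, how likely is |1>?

Outcome |1> occurs with probability 1/2.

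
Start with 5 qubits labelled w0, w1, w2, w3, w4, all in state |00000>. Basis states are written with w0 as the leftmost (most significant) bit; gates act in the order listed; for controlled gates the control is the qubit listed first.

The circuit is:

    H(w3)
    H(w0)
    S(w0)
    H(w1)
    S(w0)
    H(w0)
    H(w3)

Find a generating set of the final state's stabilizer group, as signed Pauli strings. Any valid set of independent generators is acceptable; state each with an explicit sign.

One valid set of independent stabilizer generators is +IXIII, -ZIIII, +IIZII, +IIIZI, +IIIIZ (any independent generating set of the same group is equally correct).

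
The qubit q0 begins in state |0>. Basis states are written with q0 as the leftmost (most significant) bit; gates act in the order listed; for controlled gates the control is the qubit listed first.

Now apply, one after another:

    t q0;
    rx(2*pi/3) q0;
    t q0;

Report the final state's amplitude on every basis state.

After the circuit, the state carries amplitude 1/2 on |0>, -sqrt(3)*exp(3*I*pi/4)/2 on |1>.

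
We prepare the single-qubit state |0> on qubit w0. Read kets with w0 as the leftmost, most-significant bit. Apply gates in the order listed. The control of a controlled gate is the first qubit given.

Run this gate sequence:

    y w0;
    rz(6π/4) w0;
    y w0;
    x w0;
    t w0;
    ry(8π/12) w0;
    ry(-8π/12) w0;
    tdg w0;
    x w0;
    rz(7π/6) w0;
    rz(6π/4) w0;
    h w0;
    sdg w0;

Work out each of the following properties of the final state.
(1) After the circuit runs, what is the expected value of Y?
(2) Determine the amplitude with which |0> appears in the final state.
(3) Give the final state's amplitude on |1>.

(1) The expectation value of Y is -1.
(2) The amplitude on |0> is -sqrt(2)*exp(5*I*pi/12)/2.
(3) |1> carries amplitude sqrt(2)*exp(11*I*pi/12)/2 in the final state.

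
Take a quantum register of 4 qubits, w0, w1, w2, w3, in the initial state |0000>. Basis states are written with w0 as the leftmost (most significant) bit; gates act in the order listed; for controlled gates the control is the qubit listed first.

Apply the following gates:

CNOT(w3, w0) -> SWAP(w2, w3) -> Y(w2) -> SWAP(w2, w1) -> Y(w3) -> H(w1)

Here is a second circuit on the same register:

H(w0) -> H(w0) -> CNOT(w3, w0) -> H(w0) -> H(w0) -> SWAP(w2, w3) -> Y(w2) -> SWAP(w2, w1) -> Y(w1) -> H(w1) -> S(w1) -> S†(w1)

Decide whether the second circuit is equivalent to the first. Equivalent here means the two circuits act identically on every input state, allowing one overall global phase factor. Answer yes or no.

No: there is an input state on which the two circuits produce genuinely different outputs (not merely differing by a phase).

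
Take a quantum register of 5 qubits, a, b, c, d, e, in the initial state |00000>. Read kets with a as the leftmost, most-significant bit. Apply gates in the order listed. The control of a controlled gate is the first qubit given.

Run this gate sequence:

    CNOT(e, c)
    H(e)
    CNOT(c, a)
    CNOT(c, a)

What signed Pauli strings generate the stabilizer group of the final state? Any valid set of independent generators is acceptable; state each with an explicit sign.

The final state is stabilized by the group generated by +IIIIX, +ZIIII, +IZIII, +IIZII, +IIIZI; other independent generating sets are equally valid. Key observation: gates 3-4 undo each other exactly, leaving only the rest of the circuit to track.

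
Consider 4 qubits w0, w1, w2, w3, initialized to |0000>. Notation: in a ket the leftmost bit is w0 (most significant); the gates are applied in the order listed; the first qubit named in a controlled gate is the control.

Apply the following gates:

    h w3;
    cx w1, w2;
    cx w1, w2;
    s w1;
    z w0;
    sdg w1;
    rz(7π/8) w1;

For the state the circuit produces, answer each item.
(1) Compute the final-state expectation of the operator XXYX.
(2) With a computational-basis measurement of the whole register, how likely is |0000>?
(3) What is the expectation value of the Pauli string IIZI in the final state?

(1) The observable XXYX averages to 0. Key observation: the block from step 2 through step 3 cancels to the identity and can be dropped.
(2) Outcome |0000> occurs with probability 1/2.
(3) The expectation value of IIZI is 1.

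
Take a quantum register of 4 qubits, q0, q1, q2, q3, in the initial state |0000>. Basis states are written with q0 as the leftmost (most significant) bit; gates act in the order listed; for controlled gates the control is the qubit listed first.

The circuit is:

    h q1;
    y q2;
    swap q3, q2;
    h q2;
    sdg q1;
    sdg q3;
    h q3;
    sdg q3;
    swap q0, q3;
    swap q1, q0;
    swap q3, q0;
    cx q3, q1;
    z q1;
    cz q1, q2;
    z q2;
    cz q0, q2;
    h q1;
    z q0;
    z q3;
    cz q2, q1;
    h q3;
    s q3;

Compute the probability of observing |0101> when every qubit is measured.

The probability of measuring |0101> is 1/8.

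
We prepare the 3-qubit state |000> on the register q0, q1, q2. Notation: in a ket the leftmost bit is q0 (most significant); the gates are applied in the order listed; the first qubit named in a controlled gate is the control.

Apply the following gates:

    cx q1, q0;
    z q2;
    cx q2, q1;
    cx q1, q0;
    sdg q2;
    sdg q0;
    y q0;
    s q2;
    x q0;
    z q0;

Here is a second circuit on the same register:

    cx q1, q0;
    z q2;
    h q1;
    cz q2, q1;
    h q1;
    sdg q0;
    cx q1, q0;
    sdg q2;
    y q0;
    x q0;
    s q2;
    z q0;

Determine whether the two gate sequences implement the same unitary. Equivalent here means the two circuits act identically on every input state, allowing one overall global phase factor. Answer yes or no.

No, they are not equivalent — no single phase factor reconciles the two unitaries.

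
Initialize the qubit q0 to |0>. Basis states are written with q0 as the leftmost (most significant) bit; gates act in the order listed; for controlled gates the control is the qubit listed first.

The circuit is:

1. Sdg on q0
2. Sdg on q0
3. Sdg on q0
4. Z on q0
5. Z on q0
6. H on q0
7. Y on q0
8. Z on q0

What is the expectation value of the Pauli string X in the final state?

The observable X averages to 1.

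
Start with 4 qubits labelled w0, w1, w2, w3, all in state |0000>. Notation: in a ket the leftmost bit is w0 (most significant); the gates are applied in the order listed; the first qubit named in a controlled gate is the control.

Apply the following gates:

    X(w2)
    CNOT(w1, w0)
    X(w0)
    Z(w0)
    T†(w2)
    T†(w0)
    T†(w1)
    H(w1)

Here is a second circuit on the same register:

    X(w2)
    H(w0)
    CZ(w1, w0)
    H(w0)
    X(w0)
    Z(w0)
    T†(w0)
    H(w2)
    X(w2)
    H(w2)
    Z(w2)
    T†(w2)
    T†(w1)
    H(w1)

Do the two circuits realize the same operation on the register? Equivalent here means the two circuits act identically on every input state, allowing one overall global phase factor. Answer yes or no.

Yes — the two circuits implement the same unitary up to a global phase.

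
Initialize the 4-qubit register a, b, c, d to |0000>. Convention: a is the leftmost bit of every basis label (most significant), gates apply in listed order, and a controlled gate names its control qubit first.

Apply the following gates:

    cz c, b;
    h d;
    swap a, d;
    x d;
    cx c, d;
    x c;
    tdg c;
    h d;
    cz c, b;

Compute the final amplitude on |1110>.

|1110> carries amplitude 0 in the final state.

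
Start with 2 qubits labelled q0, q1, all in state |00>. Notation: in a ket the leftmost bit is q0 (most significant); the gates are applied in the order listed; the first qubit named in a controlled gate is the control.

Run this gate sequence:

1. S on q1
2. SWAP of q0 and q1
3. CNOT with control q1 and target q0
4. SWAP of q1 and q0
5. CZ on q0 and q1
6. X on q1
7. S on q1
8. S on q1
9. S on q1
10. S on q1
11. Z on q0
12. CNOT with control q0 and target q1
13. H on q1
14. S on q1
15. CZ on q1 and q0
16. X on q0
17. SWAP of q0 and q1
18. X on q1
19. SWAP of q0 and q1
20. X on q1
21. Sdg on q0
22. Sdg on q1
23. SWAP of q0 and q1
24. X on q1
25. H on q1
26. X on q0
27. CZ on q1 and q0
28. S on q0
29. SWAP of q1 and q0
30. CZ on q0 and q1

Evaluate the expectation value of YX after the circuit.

The expectation value of YX is 0. Key observation: gates 7-10 undo each other exactly, leaving only the rest of the circuit to track.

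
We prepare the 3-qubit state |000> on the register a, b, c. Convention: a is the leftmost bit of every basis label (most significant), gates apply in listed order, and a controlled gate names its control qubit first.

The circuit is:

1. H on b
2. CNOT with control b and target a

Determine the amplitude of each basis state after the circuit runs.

The final amplitudes are sqrt(2)/2 on |000>, sqrt(2)/2 on |110>, and 0 on every other basis state.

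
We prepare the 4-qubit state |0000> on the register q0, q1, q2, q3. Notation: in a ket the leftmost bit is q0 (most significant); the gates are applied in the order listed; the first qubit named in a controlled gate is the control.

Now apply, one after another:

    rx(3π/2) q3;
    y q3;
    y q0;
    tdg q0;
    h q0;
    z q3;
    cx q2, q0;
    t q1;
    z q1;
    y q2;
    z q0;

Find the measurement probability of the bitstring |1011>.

The probability of measuring |1011> is 1/4.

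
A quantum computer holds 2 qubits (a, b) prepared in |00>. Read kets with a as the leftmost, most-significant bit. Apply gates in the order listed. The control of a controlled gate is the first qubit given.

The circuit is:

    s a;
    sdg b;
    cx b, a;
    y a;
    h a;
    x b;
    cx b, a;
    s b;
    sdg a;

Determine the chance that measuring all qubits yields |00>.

A full measurement returns |00> with probability 0.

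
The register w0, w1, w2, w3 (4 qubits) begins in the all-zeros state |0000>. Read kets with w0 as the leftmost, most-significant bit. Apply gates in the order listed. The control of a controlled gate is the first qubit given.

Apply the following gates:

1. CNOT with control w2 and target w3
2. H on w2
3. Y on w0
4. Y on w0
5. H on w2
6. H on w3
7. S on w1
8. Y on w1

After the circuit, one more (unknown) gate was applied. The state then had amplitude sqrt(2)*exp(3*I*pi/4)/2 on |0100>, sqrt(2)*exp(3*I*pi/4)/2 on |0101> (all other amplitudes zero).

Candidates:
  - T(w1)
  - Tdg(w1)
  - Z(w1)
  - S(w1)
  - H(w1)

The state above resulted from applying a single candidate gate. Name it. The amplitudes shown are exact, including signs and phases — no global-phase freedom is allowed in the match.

The applied gate was T(w1). Key observation: steps 2-5 multiply out to the identity, so the circuit reduces to the remaining gates.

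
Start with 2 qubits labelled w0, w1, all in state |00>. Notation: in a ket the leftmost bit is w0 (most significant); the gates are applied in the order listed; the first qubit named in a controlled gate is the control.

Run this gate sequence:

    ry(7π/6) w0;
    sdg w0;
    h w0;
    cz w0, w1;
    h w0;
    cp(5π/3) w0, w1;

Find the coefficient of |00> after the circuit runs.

|00> carries amplitude -sqrt(6)/4 + sqrt(2)/4 in the final state.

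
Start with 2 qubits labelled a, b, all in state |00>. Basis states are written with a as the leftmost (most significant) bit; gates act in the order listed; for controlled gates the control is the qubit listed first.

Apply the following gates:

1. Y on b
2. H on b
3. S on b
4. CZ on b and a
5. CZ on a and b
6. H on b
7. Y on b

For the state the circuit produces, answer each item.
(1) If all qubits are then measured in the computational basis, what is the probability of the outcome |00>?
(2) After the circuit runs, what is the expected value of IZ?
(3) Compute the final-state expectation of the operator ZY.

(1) Outcome |00> occurs with probability 1/2.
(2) In the final state, IZ has expectation 0.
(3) The expectation value of ZY is 1.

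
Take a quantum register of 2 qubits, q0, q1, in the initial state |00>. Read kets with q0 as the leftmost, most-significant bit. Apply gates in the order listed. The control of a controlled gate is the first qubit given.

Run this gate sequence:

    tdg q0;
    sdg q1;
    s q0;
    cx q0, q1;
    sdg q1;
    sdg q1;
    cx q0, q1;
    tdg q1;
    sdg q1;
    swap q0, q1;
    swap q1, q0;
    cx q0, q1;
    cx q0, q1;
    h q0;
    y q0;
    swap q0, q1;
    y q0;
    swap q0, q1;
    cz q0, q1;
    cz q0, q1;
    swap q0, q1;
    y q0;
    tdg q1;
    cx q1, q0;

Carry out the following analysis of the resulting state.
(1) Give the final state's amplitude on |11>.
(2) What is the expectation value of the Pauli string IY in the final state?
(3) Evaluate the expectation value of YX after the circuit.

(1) |11> carries amplitude sqrt(2)*exp(I*pi/4)/2 in the final state. Key observation: the block from step 17 through step 22 cancels to the identity and can be dropped.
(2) The observable IY averages to 0.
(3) The observable YX averages to sqrt(2)/2.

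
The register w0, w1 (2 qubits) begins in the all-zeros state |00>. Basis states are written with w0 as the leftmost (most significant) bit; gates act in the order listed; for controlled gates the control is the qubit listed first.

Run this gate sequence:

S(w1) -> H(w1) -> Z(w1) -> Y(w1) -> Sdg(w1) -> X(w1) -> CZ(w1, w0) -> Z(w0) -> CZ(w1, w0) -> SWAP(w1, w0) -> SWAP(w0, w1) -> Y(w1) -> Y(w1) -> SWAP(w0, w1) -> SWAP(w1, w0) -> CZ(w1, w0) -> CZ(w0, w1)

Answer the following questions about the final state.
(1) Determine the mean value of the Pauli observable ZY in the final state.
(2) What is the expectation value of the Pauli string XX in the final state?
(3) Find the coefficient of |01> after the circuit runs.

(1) The observable ZY averages to 1. Key observation: gates 9-16 undo each other exactly, leaving only the rest of the circuit to track.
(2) The expectation value of XX is 0.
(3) The final state's coefficient on |01> equals sqrt(2)*I/2.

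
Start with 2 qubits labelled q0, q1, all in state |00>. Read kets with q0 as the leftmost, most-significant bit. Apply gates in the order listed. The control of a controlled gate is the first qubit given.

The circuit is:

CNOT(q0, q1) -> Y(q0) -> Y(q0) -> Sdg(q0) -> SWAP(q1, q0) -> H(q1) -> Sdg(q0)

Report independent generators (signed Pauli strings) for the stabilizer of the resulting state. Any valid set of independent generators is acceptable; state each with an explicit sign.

The final state is stabilized by the group generated by +IX, +ZI; other independent generating sets are equally valid.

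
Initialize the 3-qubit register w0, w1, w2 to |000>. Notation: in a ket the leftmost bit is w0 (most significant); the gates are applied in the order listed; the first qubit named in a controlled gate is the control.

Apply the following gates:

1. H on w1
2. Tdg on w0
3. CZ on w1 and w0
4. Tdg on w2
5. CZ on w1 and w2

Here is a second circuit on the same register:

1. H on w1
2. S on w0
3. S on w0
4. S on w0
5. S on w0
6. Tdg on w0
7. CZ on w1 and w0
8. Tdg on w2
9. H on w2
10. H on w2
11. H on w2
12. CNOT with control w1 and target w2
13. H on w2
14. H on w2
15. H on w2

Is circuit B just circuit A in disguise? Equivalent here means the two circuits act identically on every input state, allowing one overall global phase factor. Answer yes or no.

Yes — the two circuits implement the same unitary up to a global phase.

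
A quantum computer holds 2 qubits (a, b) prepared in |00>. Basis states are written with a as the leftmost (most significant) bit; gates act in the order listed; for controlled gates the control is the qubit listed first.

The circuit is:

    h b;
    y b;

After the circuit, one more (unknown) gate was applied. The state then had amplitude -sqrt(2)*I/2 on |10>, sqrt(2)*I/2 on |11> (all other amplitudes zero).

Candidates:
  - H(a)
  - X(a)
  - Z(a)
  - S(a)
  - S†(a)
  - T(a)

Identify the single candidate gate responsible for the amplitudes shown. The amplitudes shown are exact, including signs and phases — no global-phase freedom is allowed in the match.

It was X(a) that produced the state shown.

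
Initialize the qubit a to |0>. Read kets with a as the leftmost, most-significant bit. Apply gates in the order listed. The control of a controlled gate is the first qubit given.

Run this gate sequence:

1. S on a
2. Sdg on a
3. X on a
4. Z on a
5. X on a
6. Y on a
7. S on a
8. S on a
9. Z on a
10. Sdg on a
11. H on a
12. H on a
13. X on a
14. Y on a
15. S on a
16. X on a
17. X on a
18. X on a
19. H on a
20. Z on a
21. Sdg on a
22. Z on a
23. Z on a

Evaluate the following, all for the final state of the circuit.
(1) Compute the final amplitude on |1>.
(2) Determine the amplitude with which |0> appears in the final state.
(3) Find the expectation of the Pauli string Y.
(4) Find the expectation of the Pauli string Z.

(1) The final state's coefficient on |1> equals sqrt(2)*I/2. Key observation: the block from step 17 through step 18 cancels to the identity and can be dropped.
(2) The final state's coefficient on |0> equals sqrt(2)/2.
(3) The observable Y averages to 1.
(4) In the final state, Z has expectation 0.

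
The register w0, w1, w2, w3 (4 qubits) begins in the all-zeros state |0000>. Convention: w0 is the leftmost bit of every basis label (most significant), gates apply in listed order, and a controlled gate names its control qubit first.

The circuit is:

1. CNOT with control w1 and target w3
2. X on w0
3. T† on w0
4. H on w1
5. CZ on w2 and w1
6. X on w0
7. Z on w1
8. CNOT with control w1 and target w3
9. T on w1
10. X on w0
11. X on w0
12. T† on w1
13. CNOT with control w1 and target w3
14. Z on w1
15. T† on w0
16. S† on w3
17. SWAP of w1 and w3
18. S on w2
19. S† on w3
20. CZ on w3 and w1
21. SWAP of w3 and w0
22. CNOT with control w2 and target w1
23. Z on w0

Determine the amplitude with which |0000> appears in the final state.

The amplitude on |0000> is -sqrt(2)*exp(3*I*pi/4)/2. Key observation: gates 7-14 undo each other exactly, leaving only the rest of the circuit to track.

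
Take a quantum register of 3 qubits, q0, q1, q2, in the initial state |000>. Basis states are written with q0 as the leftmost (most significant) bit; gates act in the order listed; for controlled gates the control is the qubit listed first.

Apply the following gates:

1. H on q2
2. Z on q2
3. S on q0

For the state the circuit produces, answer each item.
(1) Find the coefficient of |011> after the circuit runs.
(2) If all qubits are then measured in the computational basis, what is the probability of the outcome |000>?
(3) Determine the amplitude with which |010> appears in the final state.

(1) |011> carries amplitude 0 in the final state.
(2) A full measurement returns |000> with probability 1/2.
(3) The amplitude on |010> is 0.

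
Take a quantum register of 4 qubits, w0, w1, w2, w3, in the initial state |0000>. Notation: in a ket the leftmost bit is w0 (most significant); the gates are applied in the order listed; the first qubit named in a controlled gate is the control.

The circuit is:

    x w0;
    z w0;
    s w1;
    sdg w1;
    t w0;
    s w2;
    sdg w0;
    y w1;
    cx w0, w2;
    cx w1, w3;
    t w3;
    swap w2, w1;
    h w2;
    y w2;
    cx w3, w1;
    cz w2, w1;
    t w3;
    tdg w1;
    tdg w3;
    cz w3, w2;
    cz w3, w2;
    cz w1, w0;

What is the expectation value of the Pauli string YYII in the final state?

In the final state, YYII has expectation 0. Key observation: gates 3-4 undo each other exactly, leaving only the rest of the circuit to track.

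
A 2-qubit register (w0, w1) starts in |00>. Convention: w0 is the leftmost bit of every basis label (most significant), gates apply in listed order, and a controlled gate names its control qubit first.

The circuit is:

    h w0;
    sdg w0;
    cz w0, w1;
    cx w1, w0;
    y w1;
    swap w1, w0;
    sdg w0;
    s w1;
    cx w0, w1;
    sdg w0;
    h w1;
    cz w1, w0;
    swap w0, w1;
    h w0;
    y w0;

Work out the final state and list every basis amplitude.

After the circuit, the state carries amplitude 0 on |00>, -sqrt(2)/2 on |01>, 0 on |10>, sqrt(2)/2 on |11>.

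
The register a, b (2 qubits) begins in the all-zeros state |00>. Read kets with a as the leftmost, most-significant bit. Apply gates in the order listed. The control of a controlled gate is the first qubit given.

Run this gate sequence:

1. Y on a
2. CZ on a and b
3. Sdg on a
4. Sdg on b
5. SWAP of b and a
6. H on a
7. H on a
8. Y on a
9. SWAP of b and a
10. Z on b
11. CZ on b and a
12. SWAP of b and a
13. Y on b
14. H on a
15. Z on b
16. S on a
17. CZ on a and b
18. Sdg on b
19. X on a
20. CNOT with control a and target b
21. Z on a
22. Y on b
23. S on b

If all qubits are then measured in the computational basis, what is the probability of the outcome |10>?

Outcome |10> occurs with probability 1/2. Key observation: the block from step 6 through step 7 cancels to the identity and can be dropped.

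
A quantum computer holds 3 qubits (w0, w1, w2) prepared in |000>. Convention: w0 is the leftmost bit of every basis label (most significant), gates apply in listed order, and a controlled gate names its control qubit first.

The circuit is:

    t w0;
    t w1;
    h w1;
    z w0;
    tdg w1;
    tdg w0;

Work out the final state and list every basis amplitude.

The final amplitudes are sqrt(2)/2 on |000>, -sqrt(2)*exp(3*I*pi/4)/2 on |010>, and 0 on every other basis state.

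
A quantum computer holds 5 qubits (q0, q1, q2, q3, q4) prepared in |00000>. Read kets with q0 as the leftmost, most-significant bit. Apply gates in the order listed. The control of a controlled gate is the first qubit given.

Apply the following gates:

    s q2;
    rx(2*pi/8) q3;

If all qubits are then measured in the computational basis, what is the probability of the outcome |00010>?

Outcome |00010> occurs with probability 1/2 - sqrt(2)/4.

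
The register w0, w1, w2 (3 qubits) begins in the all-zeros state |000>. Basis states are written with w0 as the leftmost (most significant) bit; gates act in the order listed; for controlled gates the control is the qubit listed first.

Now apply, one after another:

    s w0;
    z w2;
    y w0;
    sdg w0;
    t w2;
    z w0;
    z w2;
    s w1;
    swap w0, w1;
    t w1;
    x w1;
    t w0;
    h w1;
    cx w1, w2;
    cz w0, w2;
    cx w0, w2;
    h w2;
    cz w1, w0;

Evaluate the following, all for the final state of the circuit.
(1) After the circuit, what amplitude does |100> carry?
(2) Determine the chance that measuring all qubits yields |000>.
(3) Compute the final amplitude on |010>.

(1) The final state's coefficient on |100> equals 0.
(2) Outcome |000> occurs with probability 1/4.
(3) |010> carries amplitude -exp(I*pi/4)/2 in the final state.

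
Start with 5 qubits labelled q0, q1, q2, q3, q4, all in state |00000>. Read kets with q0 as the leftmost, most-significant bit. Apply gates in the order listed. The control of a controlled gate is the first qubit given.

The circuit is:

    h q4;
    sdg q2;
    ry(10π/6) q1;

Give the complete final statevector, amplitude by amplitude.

The final amplitudes are -sqrt(6)/4 on |00000>, -sqrt(6)/4 on |00001>, sqrt(2)/4 on |01000>, sqrt(2)/4 on |01001>, and 0 on every other basis state.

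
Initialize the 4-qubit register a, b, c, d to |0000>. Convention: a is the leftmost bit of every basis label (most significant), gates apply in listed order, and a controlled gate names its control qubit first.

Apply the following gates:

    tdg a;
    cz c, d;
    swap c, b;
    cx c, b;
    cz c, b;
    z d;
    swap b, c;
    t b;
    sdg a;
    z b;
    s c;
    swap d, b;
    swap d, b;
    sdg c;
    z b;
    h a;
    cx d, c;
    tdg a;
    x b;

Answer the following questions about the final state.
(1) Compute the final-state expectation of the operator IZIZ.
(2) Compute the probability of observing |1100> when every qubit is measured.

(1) The observable IZIZ averages to -1. Key observation: gates 10-15 undo each other exactly, leaving only the rest of the circuit to track.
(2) The probability of measuring |1100> is 1/2.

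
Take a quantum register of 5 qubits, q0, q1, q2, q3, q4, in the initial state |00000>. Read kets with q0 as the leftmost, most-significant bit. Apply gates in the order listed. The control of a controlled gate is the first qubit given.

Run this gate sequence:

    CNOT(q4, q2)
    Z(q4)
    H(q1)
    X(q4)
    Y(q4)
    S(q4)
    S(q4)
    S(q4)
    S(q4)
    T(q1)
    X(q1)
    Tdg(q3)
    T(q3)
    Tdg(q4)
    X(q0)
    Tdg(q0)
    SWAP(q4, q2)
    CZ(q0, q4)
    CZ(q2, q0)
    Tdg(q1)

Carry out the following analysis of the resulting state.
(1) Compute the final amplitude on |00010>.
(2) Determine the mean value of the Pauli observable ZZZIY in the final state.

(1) The final state's coefficient on |00010> equals 0. Key observation: steps 6-9 multiply out to the identity, so the circuit reduces to the remaining gates.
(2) In the final state, ZZZIY has expectation 0.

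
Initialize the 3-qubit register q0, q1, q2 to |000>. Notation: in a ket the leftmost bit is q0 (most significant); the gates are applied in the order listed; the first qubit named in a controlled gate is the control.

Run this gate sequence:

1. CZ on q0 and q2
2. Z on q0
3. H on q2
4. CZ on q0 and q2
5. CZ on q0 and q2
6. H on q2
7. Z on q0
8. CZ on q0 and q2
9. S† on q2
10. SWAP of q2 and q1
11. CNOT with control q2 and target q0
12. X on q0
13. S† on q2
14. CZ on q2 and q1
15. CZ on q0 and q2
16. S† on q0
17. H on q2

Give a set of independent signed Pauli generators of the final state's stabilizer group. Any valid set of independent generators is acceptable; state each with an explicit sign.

One valid set of independent stabilizer generators is +IIX, -ZII, +IZI (any independent generating set of the same group is equally correct). Key observation: the block from step 1 through step 8 cancels to the identity and can be dropped.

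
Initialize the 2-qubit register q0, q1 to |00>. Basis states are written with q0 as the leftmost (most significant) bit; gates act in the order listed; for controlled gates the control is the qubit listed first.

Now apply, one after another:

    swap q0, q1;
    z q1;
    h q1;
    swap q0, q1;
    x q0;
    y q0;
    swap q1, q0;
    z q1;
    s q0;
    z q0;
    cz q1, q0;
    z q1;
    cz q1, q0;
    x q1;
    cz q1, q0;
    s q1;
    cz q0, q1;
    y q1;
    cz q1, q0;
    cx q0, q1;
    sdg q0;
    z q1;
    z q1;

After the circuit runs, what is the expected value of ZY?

In the final state, ZY has expectation -1.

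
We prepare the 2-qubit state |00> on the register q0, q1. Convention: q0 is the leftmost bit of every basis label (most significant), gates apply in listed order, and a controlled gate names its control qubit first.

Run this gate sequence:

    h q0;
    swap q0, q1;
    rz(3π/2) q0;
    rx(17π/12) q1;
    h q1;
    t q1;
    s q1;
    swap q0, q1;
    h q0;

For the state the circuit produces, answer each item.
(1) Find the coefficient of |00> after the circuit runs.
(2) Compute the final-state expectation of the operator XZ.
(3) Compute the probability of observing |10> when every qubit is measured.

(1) |00> carries amplitude -sqrt(4 - 2*sqrt(2))*exp(I*pi/4)/8 + sqrt(12 - 6*sqrt(2))*exp(3*I*pi/4)/8 + sqrt(2*sqrt(2) + 4)*exp(3*I*pi/4)/8 + sqrt(6*sqrt(2) + 12)*exp(I*pi/4)/8 in the final state.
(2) In the final state, XZ has expectation 1.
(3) A full measurement returns |10> with probability 1/2.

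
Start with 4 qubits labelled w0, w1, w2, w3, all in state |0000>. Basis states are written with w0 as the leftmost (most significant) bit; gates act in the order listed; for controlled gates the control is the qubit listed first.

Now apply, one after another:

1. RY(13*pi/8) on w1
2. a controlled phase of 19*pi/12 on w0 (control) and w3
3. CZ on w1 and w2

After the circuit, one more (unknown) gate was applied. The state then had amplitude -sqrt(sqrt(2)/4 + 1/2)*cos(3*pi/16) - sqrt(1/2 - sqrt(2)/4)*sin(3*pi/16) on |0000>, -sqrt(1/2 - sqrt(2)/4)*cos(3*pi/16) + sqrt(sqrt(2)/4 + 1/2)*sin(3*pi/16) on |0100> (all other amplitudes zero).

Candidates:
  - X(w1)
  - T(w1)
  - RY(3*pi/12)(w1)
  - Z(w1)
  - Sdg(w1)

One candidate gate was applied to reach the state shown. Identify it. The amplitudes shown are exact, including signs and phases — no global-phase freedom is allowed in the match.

The unique candidate consistent with the amplitudes is RY(3*pi/12)(w1).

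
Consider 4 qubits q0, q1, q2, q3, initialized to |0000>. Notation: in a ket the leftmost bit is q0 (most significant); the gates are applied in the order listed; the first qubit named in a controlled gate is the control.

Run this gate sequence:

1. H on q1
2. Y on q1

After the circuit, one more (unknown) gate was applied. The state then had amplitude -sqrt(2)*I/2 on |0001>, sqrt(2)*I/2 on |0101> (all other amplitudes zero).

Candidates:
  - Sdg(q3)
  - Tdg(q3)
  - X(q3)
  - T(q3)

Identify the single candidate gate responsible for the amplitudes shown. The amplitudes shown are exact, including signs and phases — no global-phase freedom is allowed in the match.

The applied gate was X(q3).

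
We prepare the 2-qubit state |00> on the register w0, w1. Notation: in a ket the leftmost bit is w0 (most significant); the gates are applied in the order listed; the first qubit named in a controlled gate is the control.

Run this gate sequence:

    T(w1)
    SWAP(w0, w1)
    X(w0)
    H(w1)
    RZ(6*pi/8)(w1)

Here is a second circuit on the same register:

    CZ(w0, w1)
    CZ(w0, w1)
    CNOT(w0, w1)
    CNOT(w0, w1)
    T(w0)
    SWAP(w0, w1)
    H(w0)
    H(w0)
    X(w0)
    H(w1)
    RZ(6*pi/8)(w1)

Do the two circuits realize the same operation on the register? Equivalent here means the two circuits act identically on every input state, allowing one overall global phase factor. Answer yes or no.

No, they are not equivalent — no single phase factor reconciles the two unitaries.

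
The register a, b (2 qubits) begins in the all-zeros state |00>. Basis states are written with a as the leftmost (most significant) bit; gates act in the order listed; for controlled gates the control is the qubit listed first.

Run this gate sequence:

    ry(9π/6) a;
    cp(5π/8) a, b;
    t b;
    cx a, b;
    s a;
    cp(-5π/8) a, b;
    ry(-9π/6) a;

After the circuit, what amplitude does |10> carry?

|10> carries amplitude 1/2 in the final state.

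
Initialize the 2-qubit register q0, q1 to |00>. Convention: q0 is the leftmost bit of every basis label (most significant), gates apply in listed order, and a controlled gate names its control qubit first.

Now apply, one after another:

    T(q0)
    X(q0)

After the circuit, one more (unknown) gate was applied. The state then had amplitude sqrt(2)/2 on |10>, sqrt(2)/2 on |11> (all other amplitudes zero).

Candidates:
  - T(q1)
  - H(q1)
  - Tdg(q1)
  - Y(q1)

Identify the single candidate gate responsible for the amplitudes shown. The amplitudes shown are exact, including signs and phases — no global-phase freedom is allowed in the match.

It was H(q1) that produced the state shown.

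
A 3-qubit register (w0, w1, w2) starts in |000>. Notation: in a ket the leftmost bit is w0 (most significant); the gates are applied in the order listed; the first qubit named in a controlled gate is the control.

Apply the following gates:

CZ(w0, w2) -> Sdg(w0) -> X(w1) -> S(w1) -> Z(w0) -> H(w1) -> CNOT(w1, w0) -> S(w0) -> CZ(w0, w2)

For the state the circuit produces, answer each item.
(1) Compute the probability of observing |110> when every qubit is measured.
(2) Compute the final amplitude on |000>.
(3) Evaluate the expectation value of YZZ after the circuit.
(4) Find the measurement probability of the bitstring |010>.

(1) A full measurement returns |110> with probability 1/2.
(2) The final state's coefficient on |000> equals sqrt(2)*I/2.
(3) In the final state, YZZ has expectation 0.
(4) Outcome |010> occurs with probability 0.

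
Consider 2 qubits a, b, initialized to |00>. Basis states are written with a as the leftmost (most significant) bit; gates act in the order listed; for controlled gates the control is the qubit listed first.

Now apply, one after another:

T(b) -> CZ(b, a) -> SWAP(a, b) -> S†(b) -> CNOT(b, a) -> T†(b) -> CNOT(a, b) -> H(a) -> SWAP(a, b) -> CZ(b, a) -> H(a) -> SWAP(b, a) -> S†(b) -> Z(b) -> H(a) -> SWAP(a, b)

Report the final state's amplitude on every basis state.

The resulting statevector has amplitude sqrt(2)/2 on |00>, 0 on |01>, sqrt(2)*I/2 on |10>, 0 on |11>.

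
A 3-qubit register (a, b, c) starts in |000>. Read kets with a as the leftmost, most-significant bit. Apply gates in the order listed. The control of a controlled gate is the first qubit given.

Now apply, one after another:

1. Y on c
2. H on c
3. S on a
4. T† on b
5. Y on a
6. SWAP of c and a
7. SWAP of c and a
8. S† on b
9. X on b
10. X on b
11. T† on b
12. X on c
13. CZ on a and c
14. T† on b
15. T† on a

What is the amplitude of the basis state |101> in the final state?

The final state's coefficient on |101> equals -sqrt(2)*exp(3*I*pi/4)/2.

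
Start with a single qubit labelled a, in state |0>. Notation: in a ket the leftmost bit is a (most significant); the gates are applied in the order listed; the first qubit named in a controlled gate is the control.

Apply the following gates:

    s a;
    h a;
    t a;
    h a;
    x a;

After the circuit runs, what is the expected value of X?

The expectation value of X is 0.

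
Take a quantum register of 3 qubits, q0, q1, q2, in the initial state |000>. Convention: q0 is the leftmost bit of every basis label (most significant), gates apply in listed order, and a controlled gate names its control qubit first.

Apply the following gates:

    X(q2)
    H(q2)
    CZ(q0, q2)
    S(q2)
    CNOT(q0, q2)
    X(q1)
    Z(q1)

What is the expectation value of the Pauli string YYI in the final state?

In the final state, YYI has expectation 0.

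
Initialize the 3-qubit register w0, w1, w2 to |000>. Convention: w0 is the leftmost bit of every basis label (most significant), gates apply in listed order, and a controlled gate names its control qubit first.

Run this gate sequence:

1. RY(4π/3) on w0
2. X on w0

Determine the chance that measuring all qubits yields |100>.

The probability of measuring |100> is 1/4.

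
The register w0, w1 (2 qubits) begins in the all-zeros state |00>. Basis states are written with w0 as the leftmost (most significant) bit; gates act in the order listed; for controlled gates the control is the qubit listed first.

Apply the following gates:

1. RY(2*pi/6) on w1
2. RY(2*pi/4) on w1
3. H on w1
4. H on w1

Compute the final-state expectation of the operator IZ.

In the final state, IZ has expectation -sqrt(3)/2. Key observation: the block from step 3 through step 4 cancels to the identity and can be dropped.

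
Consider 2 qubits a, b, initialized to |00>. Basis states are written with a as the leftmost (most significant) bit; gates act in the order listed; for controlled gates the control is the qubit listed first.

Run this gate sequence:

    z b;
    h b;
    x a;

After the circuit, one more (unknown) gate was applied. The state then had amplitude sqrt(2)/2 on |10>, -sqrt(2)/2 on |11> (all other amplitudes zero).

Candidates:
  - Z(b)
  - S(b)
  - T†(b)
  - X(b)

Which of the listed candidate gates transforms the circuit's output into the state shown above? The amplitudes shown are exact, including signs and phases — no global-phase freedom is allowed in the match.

The unique candidate consistent with the amplitudes is Z(b).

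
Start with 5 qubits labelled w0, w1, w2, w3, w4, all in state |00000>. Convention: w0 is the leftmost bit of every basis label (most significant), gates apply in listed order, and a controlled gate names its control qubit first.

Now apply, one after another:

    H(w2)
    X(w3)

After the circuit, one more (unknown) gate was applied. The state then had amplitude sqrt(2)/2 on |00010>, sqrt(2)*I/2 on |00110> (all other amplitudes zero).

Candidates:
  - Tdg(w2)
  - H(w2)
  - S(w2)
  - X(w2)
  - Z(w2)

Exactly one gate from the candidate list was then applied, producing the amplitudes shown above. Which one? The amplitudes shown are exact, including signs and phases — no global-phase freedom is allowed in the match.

It was S(w2) that produced the state shown.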